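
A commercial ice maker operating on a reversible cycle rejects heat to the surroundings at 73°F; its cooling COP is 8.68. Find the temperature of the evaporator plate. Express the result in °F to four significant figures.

For a Carnot refrigerator COP_R = T_C/(T_H − T_C), so T_C = COP·T_H/(1 + COP).
With T_H = 295.93 K, T_C = 8.68 × 295.93/9.680 = 265.36 K.
Converting, 265.36 K = 17.97°F.

17.97 °F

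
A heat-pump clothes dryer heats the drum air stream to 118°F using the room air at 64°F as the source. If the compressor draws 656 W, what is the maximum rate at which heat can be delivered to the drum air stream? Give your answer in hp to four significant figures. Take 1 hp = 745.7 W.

9.411 hp

In absolute terms T_C = 290.93 K and T_H = 320.93 K, so ΔT = 30.00 K.
COP_Carnot = T_H/ΔT = 320.93/30.00 = 10.70.
Q̇_max = COP_Carnot × Ẇ = 10.70 × 656.0 W = 7018 W = 9.411 hp.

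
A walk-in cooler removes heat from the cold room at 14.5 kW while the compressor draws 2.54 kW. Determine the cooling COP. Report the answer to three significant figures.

The first law gives Q̇_H = Q̇_C + Ẇ, so the three rates are Q̇_C = 14.50, Q̇_H = 17.04, Ẇ = 2.540 kW.
COP_R = Q̇_C/Ẇ = 14.50/2.540 = 5.709.

5.71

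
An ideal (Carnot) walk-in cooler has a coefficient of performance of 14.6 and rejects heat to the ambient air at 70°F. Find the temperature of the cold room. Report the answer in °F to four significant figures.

36.05 °F

For a Carnot refrigerator COP_R = T_C/(T_H − T_C), so T_C = COP·T_H/(1 + COP).
With T_H = 294.26 K, T_C = 14.6 × 294.26/15.60 = 275.40 K.
Converting, 275.40 K = 36.05°F.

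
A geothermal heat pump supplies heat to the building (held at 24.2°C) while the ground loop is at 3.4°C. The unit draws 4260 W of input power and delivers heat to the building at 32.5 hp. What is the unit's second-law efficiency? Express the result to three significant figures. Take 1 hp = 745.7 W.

0.398

Converting, Q̇_H = 32.50 hp = 24240 W, so COP_actual = Q̇_H/Ẇ = 24240/4260 = 5.689.
In absolute terms T_C = 276.55 K and T_H = 297.35 K, so ΔT = 20.80 K.
COP_Carnot = T_H/ΔT = 297.35/20.80 = 14.30.
η_II = COP_actual/COP_Carnot = 5.689/14.30 = 0.3980.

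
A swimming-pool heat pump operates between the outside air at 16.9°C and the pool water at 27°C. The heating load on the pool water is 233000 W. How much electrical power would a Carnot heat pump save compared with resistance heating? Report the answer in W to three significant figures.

225000 W

In absolute terms T_C = 290.05 K and T_H = 300.15 K, so ΔT = 10.10 K.
COP_Carnot = T_H/ΔT = 300.15/10.10 = 29.72.
Resistance heating needs Ẇ_res = Q̇_H = 233000 W; the reversible heat pump needs only Ẇ_hp = Q̇_H/COP = 7840 W.
Saving = 233000 − 7840 = 225200 W.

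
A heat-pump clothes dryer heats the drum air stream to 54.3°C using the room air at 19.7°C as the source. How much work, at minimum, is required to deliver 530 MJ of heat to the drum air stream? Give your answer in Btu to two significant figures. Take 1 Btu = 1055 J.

53000 Btu

In absolute terms T_C = 292.85 K and T_H = 327.45 K, so ΔT = 34.60 K.
The reversible limit is COP_HP = T_H/ΔT = 9.464, so W_min = Q_H/COP = Q_H·ΔT/T_H.
W_min = 530.0 × 34.60/327.45 = 56.00 MJ = 53080 Btu.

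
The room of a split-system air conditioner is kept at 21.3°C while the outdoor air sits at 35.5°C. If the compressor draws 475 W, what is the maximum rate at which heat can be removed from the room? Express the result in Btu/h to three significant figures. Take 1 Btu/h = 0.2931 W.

In absolute terms T_C = 294.45 K and T_H = 308.65 K, so ΔT = 14.20 K.
COP_Carnot = T_C/ΔT = 294.45/14.20 = 20.74.
Q̇_max = COP_Carnot × Ẇ = 20.74 × 475.0 W = 9850 W = 33600 Btu/h.

33600 Btu/h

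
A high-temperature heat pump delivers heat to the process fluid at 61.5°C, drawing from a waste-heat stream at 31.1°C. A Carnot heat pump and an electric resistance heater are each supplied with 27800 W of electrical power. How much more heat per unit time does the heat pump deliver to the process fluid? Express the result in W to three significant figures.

In absolute terms T_C = 304.25 K and T_H = 334.65 K, so ΔT = 30.40 K.
COP_Carnot = T_H/ΔT = 334.65/30.40 = 11.01.
The heat pump delivers Q̇_H = COP × Ẇ = 306000 W; the resistance heater delivers Ẇ = 27800 W.
Extra = (COP − 1)·Ẇ = 278200 W.

278000 W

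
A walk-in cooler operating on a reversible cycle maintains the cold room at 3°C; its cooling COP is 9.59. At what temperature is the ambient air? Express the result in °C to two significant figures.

32 °C

COP_R = T_C/(T_H − T_C) gives T_H − T_C = T_C/COP.
With T_C = 276.15 K, T_H = 276.15 × (1 + 1/9.59) = 304.95 K.
Converting, 304.95 K = 31.80°C.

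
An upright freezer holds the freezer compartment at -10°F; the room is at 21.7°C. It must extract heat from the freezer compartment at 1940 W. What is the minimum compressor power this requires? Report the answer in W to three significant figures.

In absolute terms T_C = 249.82 K and T_H = 294.85 K, so ΔT = 45.03 K.
COP_Carnot = T_C/ΔT = 249.82/45.03 = 5.547.
Ẇ_min = Q̇/COP_Carnot = 1940/5.547 = 349.7 W.

350 W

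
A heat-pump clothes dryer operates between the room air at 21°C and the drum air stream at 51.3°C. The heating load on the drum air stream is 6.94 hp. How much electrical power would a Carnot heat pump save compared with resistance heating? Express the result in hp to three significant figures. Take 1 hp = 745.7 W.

6.29 hp

In absolute terms T_C = 294.15 K and T_H = 324.45 K, so ΔT = 30.30 K.
COP_Carnot = T_H/ΔT = 324.45/30.30 = 10.71.
Resistance heating needs Ẇ_res = Q̇_H = 6.940 hp; the reversible heat pump needs only Ẇ_hp = Q̇_H/COP = 0.6481 hp.
Saving = 6.940 − 0.6481 = 6.292 hp.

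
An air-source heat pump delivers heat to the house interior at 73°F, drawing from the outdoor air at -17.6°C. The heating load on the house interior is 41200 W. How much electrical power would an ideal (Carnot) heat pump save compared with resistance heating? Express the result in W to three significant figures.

In absolute terms T_C = 255.55 K and T_H = 295.93 K, so ΔT = 40.38 K.
COP_Carnot = T_H/ΔT = 295.93/40.38 = 7.329.
Resistance heating needs Ẇ_res = Q̇_H = 41200 W; the reversible heat pump needs only Ẇ_hp = Q̇_H/COP = 5622 W.
Saving = 41200 − 5622 = 35580 W.

35600 W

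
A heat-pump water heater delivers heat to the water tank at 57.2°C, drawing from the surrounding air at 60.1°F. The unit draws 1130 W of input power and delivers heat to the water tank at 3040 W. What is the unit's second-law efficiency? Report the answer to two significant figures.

0.34

COP_actual = Q̇_H/Ẇ = 3040/1130 = 2.690.
In absolute terms T_C = 288.76 K and T_H = 330.35 K, so ΔT = 41.59 K.
COP_Carnot = T_H/ΔT = 330.35/41.59 = 7.943.
η_II = COP_actual/COP_Carnot = 2.690/7.943 = 0.3387.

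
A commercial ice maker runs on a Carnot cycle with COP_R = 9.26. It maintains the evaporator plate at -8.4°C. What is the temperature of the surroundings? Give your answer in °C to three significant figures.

COP_R = T_C/(T_H − T_C) gives T_H − T_C = T_C/COP.
With T_C = 264.75 K, T_H = 264.75 × (1 + 1/9.26) = 293.34 K.
Converting, 293.34 K = 20.19°C.

20.2 °C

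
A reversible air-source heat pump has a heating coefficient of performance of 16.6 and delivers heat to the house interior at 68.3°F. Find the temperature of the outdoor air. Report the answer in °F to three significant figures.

36.5 °F

COP_HP = T_H/(T_H − T_C) gives T_H − T_C = T_H/COP.
With T_H = 293.32 K, T_C = 293.32 × (1 − 1/16.6) = 275.65 K.
Converting, 275.65 K = 36.49°F.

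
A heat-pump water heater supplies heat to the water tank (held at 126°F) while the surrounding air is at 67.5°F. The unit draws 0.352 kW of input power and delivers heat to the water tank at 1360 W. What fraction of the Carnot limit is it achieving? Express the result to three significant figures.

Converting, Q̇_H = 1360 W = 1.360 kW, so COP_actual = Q̇_H/Ẇ = 1.360/0.3520 = 3.864.
In absolute terms T_C = 292.87 K and T_H = 325.37 K, so ΔT = 32.50 K.
COP_Carnot = T_H/ΔT = 325.37/32.50 = 10.01.
η_II = COP_actual/COP_Carnot = 3.864/10.01 = 0.3859.

0.386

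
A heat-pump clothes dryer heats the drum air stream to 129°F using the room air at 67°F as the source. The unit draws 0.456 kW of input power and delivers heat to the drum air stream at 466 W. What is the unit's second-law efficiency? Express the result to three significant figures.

Converting, Q̇_H = 466.0 W = 0.4660 kW, so COP_actual = Q̇_H/Ẇ = 0.4660/0.4560 = 1.022.
In absolute terms T_C = 292.59 K and T_H = 327.04 K, so ΔT = 34.44 K.
COP_Carnot = T_H/ΔT = 327.04/34.44 = 9.495.
η_II = COP_actual/COP_Carnot = 1.022/9.495 = 0.1076.

0.108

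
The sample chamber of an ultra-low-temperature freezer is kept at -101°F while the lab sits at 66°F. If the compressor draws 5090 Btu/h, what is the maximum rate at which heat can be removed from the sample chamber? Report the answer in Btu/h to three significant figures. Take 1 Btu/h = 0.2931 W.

In absolute terms T_C = 199.26 K and T_H = 292.04 K, so ΔT = 92.78 K.
COP_Carnot = T_C/ΔT = 199.26/92.78 = 2.148.
Q̇_max = COP_Carnot × Ẇ = 2.148 × 5090 Btu/h = 10930 Btu/h.

10900 Btu/h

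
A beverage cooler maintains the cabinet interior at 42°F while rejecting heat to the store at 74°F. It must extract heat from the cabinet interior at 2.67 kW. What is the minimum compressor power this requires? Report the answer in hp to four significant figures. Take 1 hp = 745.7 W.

In absolute terms T_C = 278.71 K and T_H = 296.48 K, so ΔT = 17.78 K.
COP_Carnot = T_C/ΔT = 278.71/17.78 = 15.68.
Ẇ_min = Q̇/COP_Carnot = 2.670/15.68 = 0.1703 kW = 0.2284 hp.

0.2284 hp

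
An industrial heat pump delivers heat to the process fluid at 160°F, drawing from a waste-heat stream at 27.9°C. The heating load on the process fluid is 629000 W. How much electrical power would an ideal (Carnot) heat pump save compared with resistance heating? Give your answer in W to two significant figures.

In absolute terms T_C = 301.05 K and T_H = 344.26 K, so ΔT = 43.21 K.
COP_Carnot = T_H/ΔT = 344.26/43.21 = 7.967.
Resistance heating needs Ẇ_res = Q̇_H = 629000 W; the reversible heat pump needs only Ẇ_hp = Q̇_H/COP = 78950 W.
Saving = 629000 − 78950 = 550000 W.

550000 W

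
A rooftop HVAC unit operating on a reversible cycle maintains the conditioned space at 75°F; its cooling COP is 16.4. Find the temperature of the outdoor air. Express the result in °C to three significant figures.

COP_R = T_C/(T_H − T_C) gives T_H − T_C = T_C/COP.
With T_C = 297.04 K, T_H = 297.04 × (1 + 1/16.4) = 315.15 K.
Converting, 315.15 K = 42.00°C.

42.0 °C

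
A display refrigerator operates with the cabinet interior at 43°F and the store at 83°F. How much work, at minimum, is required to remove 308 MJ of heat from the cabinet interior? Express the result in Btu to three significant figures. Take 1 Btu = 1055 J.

In absolute terms T_C = 279.26 K and T_H = 301.48 K, so ΔT = 22.22 K.
The reversible limit is COP_R = T_C/ΔT = 12.57, so W_min = Q_C/COP = Q_C·ΔT/T_C.
W_min = 308.0 × 22.22/279.26 = 24.51 MJ = 23230 Btu.

23200 Btu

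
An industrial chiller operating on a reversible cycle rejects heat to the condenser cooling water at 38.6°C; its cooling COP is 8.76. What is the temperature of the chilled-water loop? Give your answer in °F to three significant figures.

44.0 °F

For a Carnot refrigerator COP_R = T_C/(T_H − T_C), so T_C = COP·T_H/(1 + COP).
With T_H = 311.75 K, T_C = 8.76 × 311.75/9.760 = 279.81 K.
Converting, 279.81 K = 43.99°F.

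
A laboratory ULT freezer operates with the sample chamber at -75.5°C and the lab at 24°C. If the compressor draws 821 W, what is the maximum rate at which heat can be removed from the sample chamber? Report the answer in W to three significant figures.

In absolute terms T_C = 197.65 K and T_H = 297.15 K, so ΔT = 99.50 K.
COP_Carnot = T_C/ΔT = 197.65/99.50 = 1.986.
Q̇_max = COP_Carnot × Ẇ = 1.986 × 821.0 W = 1631 W.

1630 W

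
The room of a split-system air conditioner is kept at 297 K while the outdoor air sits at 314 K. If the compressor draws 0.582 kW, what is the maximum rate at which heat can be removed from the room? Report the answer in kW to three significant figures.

The reservoir spacing is ΔT = 314 − 297 = 17.00 K.
COP_Carnot = T_C/ΔT = 297.00/17.00 = 17.47.
Q̇_max = COP_Carnot × Ẇ = 17.47 × 0.5820 kW = 10.17 kW.

10.2 kW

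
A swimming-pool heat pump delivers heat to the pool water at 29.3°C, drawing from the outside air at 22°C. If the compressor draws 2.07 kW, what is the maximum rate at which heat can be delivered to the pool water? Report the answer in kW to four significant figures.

In absolute terms T_C = 295.15 K and T_H = 302.45 K, so ΔT = 7.300 K.
COP_Carnot = T_H/ΔT = 302.45/7.300 = 41.43.
Q̇_max = COP_Carnot × Ẇ = 41.43 × 2.070 kW = 85.76 kW.

85.76 kW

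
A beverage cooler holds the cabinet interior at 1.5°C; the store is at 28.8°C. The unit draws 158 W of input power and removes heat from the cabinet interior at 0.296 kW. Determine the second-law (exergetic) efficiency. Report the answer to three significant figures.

Converting, Q̇_C = 0.2960 kW = 296.0 W, so COP_actual = Q̇_C/Ẇ = 296.0/158.0 = 1.873.
In absolute terms T_C = 274.65 K and T_H = 301.95 K, so ΔT = 27.30 K.
COP_Carnot = T_C/ΔT = 274.65/27.30 = 10.06.
η_II = COP_actual/COP_Carnot = 1.873/10.06 = 0.1862.

0.186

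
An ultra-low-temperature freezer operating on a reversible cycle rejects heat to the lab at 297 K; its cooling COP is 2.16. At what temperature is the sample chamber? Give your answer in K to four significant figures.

203.0 K

For a Carnot refrigerator COP_R = T_C/(T_H − T_C), so T_C = COP·T_H/(1 + COP).
With T_H = 297.00 K, T_C = 2.16 × 297.00/3.160 = 203.01 K.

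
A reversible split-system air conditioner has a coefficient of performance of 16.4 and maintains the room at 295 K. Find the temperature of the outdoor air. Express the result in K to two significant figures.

COP_R = T_C/(T_H − T_C) gives T_H − T_C = T_C/COP.
With T_C = 295.00 K, T_H = 295.00 × (1 + 1/16.4) = 312.99 K.

310 K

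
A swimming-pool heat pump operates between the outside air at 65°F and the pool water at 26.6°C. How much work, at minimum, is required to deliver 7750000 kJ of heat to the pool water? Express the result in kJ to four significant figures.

213700 kJ

In absolute terms T_C = 291.48 K and T_H = 299.75 K, so ΔT = 8.267 K.
The reversible limit is COP_HP = T_H/ΔT = 36.26, so W_min = Q_H/COP = Q_H·ΔT/T_H.
W_min = 7750000 × 8.267/299.75 = 213700 kJ.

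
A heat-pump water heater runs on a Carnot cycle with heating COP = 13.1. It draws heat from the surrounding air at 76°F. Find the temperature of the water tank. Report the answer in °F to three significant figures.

120 °F

COP_HP = T_H/(T_H − T_C) rearranges to T_H = COP·T_C/(COP − 1).
With T_C = 297.59 K, T_H = 13.1 × 297.59/12.10 = 322.19 K.
Converting, 322.19 K = 120.27°F.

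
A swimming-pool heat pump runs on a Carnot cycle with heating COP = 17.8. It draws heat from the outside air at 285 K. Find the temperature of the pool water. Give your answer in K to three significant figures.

302 K

COP_HP = T_H/(T_H − T_C) rearranges to T_H = COP·T_C/(COP − 1).
With T_C = 285.00 K, T_H = 17.8 × 285.00/16.80 = 301.96 K.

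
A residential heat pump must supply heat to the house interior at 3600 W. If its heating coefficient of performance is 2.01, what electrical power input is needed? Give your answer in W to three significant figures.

Ẇ = Q̇_H/COP_HP = 3600/2.01 = 1791 W.

1790 W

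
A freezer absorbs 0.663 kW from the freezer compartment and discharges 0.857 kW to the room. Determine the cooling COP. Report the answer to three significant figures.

3.42

The first law gives Q̇_H = Q̇_C + Ẇ, so the three rates are Q̇_C = 0.6630, Q̇_H = 0.8570, Ẇ = 0.1940 kW.
COP_R = Q̇_C/Ẇ = 0.6630/0.1940 = 3.418.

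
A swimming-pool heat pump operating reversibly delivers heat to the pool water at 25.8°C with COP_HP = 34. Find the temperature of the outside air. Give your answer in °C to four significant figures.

17.01 °C

COP_HP = T_H/(T_H − T_C) gives T_H − T_C = T_H/COP.
With T_H = 298.95 K, T_C = 298.95 × (1 − 1/34) = 290.16 K.
Converting, 290.16 K = 17.01°C.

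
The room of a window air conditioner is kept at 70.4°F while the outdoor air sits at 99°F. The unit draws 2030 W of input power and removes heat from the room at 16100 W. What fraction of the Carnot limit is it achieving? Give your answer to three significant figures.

0.428

COP_actual = Q̇_C/Ẇ = 16100/2030 = 7.931.
In absolute terms T_C = 294.48 K and T_H = 310.37 K, so ΔT = 15.89 K.
COP_Carnot = T_C/ΔT = 294.48/15.89 = 18.53.
η_II = COP_actual/COP_Carnot = 7.931/18.53 = 0.4279.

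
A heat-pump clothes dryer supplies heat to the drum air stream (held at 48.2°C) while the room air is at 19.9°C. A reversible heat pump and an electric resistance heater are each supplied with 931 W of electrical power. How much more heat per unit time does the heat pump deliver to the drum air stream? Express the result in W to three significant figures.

In absolute terms T_C = 293.05 K and T_H = 321.35 K, so ΔT = 28.30 K.
COP_Carnot = T_H/ΔT = 321.35/28.30 = 11.36.
The heat pump delivers Q̇_H = COP × Ẇ = 10570 W; the resistance heater delivers Ẇ = 931.0 W.
Extra = (COP − 1)·Ẇ = 9641 W.

9640 W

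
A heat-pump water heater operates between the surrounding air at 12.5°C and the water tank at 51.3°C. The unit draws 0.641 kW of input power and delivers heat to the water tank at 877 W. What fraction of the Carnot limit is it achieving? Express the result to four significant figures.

0.1636

Converting, Q̇_H = 877.0 W = 0.8770 kW, so COP_actual = Q̇_H/Ẇ = 0.8770/0.6410 = 1.368.
In absolute terms T_C = 285.65 K and T_H = 324.45 K, so ΔT = 38.80 K.
COP_Carnot = T_H/ΔT = 324.45/38.80 = 8.362.
η_II = COP_actual/COP_Carnot = 1.368/8.362 = 0.1636.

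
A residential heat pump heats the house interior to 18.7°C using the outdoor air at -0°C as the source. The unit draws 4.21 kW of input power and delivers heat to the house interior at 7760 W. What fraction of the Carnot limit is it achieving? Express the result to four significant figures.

0.1181

Converting, Q̇_H = 7760 W = 7.760 kW, so COP_actual = Q̇_H/Ẇ = 7.760/4.210 = 1.843.
In absolute terms T_C = 273.15 K and T_H = 291.85 K, so ΔT = 18.70 K.
COP_Carnot = T_H/ΔT = 291.85/18.70 = 15.61.
η_II = COP_actual/COP_Carnot = 1.843/15.61 = 0.1181.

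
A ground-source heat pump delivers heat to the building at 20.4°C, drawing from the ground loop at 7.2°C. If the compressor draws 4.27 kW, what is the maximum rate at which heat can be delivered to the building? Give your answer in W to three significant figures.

95000 W

In absolute terms T_C = 280.35 K and T_H = 293.55 K, so ΔT = 13.20 K.
COP_Carnot = T_H/ΔT = 293.55/13.20 = 22.24.
Q̇_max = COP_Carnot × Ẇ = 22.24 × 4.270 kW = 94.96 kW = 94960 W.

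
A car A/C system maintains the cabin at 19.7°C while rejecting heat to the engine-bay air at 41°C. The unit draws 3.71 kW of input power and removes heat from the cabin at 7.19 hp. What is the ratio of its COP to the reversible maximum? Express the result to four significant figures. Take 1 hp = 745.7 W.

0.1051

Converting, Q̇_C = 7.190 hp = 5.362 kW, so COP_actual = Q̇_C/Ẇ = 5.362/3.710 = 1.445.
In absolute terms T_C = 292.85 K and T_H = 314.15 K, so ΔT = 21.30 K.
COP_Carnot = T_C/ΔT = 292.85/21.30 = 13.75.
η_II = COP_actual/COP_Carnot = 1.445/13.75 = 0.1051.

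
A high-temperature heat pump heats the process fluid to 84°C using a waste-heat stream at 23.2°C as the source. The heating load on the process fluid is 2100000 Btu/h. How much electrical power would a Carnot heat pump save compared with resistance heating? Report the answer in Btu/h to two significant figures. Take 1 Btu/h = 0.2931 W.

1700000 Btu/h

In absolute terms T_C = 296.35 K and T_H = 357.15 K, so ΔT = 60.80 K.
COP_Carnot = T_H/ΔT = 357.15/60.80 = 5.874.
Resistance heating needs Ẇ_res = Q̇_H = 2100000 Btu/h; the reversible heat pump needs only Ẇ_hp = Q̇_H/COP = 357500 Btu/h.
Saving = 2100000 − 357500 = 1743000 Btu/h.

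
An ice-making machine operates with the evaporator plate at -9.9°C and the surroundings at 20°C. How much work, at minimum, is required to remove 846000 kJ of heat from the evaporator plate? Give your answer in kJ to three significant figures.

In absolute terms T_C = 263.25 K and T_H = 293.15 K, so ΔT = 29.90 K.
The reversible limit is COP_R = T_C/ΔT = 8.804, so W_min = Q_C/COP = Q_C·ΔT/T_C.
W_min = 846000 × 29.90/263.25 = 96090 kJ.

96100 kJ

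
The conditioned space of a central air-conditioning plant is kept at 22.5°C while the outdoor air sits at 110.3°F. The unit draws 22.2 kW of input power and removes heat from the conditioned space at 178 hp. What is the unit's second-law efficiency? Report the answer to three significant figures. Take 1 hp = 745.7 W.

Converting, Q̇_C = 178.0 hp = 132.7 kW, so COP_actual = Q̇_C/Ẇ = 132.7/22.20 = 5.979.
In absolute terms T_C = 295.65 K and T_H = 316.65 K, so ΔT = 21.00 K.
COP_Carnot = T_C/ΔT = 295.65/21.00 = 14.08.
η_II = COP_actual/COP_Carnot = 5.979/14.08 = 0.4247.

0.425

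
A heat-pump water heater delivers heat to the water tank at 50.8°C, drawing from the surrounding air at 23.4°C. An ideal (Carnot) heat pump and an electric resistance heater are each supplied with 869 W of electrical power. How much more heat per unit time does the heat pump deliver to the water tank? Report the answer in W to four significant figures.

9405 W

In absolute terms T_C = 296.55 K and T_H = 323.95 K, so ΔT = 27.40 K.
COP_Carnot = T_H/ΔT = 323.95/27.40 = 11.82.
The heat pump delivers Q̇_H = COP × Ẇ = 10270 W; the resistance heater delivers Ẇ = 869.0 W.
Extra = (COP − 1)·Ẇ = 9405 W.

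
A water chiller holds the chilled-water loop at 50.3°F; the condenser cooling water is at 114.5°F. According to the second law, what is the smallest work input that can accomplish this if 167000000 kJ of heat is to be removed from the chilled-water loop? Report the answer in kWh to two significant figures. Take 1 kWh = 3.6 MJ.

5800 kWh

In absolute terms T_C = 283.32 K and T_H = 318.98 K, so ΔT = 35.67 K.
The reversible limit is COP_R = T_C/ΔT = 7.943, so W_min = Q_C/COP = Q_C·ΔT/T_C.
W_min = 167000000 × 35.67/283.32 = 21020000 kJ = 5840 kWh.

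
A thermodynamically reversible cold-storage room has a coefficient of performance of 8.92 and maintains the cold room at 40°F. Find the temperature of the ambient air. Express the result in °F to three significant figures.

COP_R = T_C/(T_H − T_C) gives T_H − T_C = T_C/COP.
With T_C = 277.59 K, T_H = 277.59 × (1 + 1/8.92) = 308.71 K.
Converting, 308.71 K = 96.02°F.

96.0 °F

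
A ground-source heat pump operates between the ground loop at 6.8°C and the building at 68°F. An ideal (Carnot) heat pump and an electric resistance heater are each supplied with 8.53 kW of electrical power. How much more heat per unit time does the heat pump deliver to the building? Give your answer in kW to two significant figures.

180 kW

In absolute terms T_C = 279.95 K and T_H = 293.15 K, so ΔT = 13.20 K.
COP_Carnot = T_H/ΔT = 293.15/13.20 = 22.21.
The heat pump delivers Q̇_H = COP × Ẇ = 189.4 kW; the resistance heater delivers Ẇ = 8.530 kW.
Extra = (COP − 1)·Ẇ = 180.9 kW.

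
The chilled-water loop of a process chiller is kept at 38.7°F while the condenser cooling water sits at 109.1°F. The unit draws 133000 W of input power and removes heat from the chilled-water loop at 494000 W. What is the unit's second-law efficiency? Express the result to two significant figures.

COP_actual = Q̇_C/Ẇ = 494000/133000 = 3.714.
In absolute terms T_C = 276.87 K and T_H = 315.98 K, so ΔT = 39.11 K.
COP_Carnot = T_C/ΔT = 276.87/39.11 = 7.079.
η_II = COP_actual/COP_Carnot = 3.714/7.079 = 0.5247.

0.52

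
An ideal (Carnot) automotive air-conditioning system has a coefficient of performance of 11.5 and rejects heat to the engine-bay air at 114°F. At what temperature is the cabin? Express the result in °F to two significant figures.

For a Carnot refrigerator COP_R = T_C/(T_H − T_C), so T_C = COP·T_H/(1 + COP).
With T_H = 318.71 K, T_C = 11.5 × 318.71/12.50 = 293.21 K.
Converting, 293.21 K = 68.11°F.

68 °F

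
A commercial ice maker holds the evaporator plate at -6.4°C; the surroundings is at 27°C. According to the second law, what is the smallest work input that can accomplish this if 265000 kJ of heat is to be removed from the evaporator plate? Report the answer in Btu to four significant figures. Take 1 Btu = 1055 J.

In absolute terms T_C = 266.75 K and T_H = 300.15 K, so ΔT = 33.40 K.
The reversible limit is COP_R = T_C/ΔT = 7.987, so W_min = Q_C/COP = Q_C·ΔT/T_C.
W_min = 265000 × 33.40/266.75 = 33180 kJ = 31450 Btu.

31450 Btu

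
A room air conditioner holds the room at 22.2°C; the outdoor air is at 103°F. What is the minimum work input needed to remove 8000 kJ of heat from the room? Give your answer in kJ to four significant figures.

In absolute terms T_C = 295.35 K and T_H = 312.59 K, so ΔT = 17.24 K.
The reversible limit is COP_R = T_C/ΔT = 17.13, so W_min = Q_C/COP = Q_C·ΔT/T_C.
W_min = 8000 × 17.24/295.35 = 467.1 kJ.

467.1 kJ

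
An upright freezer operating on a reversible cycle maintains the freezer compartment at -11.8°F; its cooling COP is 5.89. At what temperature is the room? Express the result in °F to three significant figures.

COP_R = T_C/(T_H − T_C) gives T_H − T_C = T_C/COP.
With T_C = 248.82 K, T_H = 248.82 × (1 + 1/5.89) = 291.06 K.
Converting, 291.06 K = 64.24°F.

64.2 °F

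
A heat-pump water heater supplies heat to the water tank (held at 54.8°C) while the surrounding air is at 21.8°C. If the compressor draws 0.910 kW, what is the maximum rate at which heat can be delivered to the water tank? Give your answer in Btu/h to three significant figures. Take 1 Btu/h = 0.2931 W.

30900 Btu/h

In absolute terms T_C = 294.95 K and T_H = 327.95 K, so ΔT = 33.00 K.
COP_Carnot = T_H/ΔT = 327.95/33.00 = 9.938.
Q̇_max = COP_Carnot × Ẇ = 9.938 × 0.9100 kW = 9.043 kW = 30850 Btu/h.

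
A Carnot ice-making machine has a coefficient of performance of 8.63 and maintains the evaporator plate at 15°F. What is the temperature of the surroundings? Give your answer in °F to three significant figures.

COP_R = T_C/(T_H − T_C) gives T_H − T_C = T_C/COP.
With T_C = 263.71 K, T_H = 263.71 × (1 + 1/8.63) = 294.26 K.
Converting, 294.26 K = 70.00°F.

70.0 °F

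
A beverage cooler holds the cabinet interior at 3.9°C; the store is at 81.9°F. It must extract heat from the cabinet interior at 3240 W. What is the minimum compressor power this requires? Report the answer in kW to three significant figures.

0.279 kW

In absolute terms T_C = 277.05 K and T_H = 300.87 K, so ΔT = 23.82 K.
COP_Carnot = T_C/ΔT = 277.05/23.82 = 11.63.
Ẇ_min = Q̇/COP_Carnot = 3240/11.63 = 278.6 W = 0.2786 kW.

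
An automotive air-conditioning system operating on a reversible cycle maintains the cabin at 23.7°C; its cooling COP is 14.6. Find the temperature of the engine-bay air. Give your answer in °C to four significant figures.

44.03 °C

COP_R = T_C/(T_H − T_C) gives T_H − T_C = T_C/COP.
With T_C = 296.85 K, T_H = 296.85 × (1 + 1/14.6) = 317.18 K.
Converting, 317.18 K = 44.03°C.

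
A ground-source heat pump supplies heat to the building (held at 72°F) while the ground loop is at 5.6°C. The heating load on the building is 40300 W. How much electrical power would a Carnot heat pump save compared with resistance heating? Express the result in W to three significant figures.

38000 W

In absolute terms T_C = 278.75 K and T_H = 295.37 K, so ΔT = 16.62 K.
COP_Carnot = T_H/ΔT = 295.37/16.62 = 17.77.
Resistance heating needs Ẇ_res = Q̇_H = 40300 W; the reversible heat pump needs only Ẇ_hp = Q̇_H/COP = 2268 W.
Saving = 40300 − 2268 = 38030 W.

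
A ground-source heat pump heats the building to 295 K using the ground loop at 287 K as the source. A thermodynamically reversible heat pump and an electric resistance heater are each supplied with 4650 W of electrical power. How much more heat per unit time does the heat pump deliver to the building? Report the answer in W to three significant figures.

167000 W

The reservoir spacing is ΔT = 295 − 287 = 8.000 K.
COP_Carnot = T_H/ΔT = 295.00/8.000 = 36.88.
The heat pump delivers Q̇_H = COP × Ẇ = 171500 W; the resistance heater delivers Ẇ = 4650 W.
Extra = (COP − 1)·Ẇ = 166800 W.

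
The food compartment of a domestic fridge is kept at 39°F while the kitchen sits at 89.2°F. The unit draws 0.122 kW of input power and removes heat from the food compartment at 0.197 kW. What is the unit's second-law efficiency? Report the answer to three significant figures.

0.163

COP_actual = Q̇_C/Ẇ = 0.1970/0.1220 = 1.615.
In absolute terms T_C = 277.04 K and T_H = 304.93 K, so ΔT = 27.89 K.
COP_Carnot = T_C/ΔT = 277.04/27.89 = 9.934.
η_II = COP_actual/COP_Carnot = 1.615/9.934 = 0.1626.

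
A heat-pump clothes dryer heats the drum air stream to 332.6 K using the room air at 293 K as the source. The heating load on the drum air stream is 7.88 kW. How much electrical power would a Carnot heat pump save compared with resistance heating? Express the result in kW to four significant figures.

The reservoir spacing is ΔT = 332.6 − 293 = 39.60 K.
COP_Carnot = T_H/ΔT = 332.60/39.60 = 8.399.
Resistance heating needs Ẇ_res = Q̇_H = 7.880 kW; the reversible heat pump needs only Ẇ_hp = Q̇_H/COP = 0.9382 kW.
Saving = 7.880 − 0.9382 = 6.942 kW.

6.942 kW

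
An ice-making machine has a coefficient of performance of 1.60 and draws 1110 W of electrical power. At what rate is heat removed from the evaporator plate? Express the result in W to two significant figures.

1800 W

Q̇_C = COP × Ẇ = 1.60 × 1110 = 1776 W.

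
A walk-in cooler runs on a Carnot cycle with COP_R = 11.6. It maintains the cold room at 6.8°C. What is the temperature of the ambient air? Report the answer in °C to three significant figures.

30.9 °C

COP_R = T_C/(T_H − T_C) gives T_H − T_C = T_C/COP.
With T_C = 279.95 K, T_H = 279.95 × (1 + 1/11.6) = 304.08 K.
Converting, 304.08 K = 30.93°C.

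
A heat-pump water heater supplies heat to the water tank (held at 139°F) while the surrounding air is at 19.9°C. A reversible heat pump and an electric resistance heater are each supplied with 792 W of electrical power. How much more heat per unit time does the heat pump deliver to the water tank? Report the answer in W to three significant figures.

5870 W

In absolute terms T_C = 293.05 K and T_H = 332.59 K, so ΔT = 39.54 K.
COP_Carnot = T_H/ΔT = 332.59/39.54 = 8.411.
The heat pump delivers Q̇_H = COP × Ẇ = 6661 W; the resistance heater delivers Ẇ = 792.0 W.
Extra = (COP − 1)·Ẇ = 5869 W.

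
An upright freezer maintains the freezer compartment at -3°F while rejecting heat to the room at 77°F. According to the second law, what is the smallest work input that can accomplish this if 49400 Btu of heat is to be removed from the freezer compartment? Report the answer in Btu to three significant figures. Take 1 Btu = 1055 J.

In absolute terms T_C = 253.71 K and T_H = 298.15 K, so ΔT = 44.44 K.
The reversible limit is COP_R = T_C/ΔT = 5.708, so W_min = Q_C/COP = Q_C·ΔT/T_C.
W_min = 49400 × 44.44/253.71 = 8654 Btu.

8650 Btu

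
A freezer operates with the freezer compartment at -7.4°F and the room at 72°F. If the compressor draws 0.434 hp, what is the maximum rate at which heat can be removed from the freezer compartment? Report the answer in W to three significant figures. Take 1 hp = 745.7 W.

In absolute terms T_C = 251.26 K and T_H = 295.37 K, so ΔT = 44.11 K.
COP_Carnot = T_C/ΔT = 251.26/44.11 = 5.696.
Q̇_max = COP_Carnot × Ẇ = 5.696 × 0.4340 hp = 2.472 hp = 1843 W.

1840 W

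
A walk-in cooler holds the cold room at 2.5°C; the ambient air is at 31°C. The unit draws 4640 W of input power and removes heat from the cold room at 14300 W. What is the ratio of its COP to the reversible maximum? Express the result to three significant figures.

0.319

COP_actual = Q̇_C/Ẇ = 14300/4640 = 3.082.
In absolute terms T_C = 275.65 K and T_H = 304.15 K, so ΔT = 28.50 K.
COP_Carnot = T_C/ΔT = 275.65/28.50 = 9.672.
η_II = COP_actual/COP_Carnot = 3.082/9.672 = 0.3186.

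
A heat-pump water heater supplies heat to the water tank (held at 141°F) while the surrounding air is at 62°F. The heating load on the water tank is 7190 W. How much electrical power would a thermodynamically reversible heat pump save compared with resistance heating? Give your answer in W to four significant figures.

In absolute terms T_C = 289.82 K and T_H = 333.71 K, so ΔT = 43.89 K.
COP_Carnot = T_H/ΔT = 333.71/43.89 = 7.603.
Resistance heating needs Ẇ_res = Q̇_H = 7190 W; the reversible heat pump needs only Ẇ_hp = Q̇_H/COP = 945.6 W.
Saving = 7190 − 945.6 = 6244 W.

6244 W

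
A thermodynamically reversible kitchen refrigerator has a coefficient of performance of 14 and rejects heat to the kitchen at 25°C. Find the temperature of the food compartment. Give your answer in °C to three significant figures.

5.12 °C

For a Carnot refrigerator COP_R = T_C/(T_H − T_C), so T_C = COP·T_H/(1 + COP).
With T_H = 298.15 K, T_C = 14 × 298.15/15.00 = 278.27 K.
Converting, 278.27 K = 5.12°C.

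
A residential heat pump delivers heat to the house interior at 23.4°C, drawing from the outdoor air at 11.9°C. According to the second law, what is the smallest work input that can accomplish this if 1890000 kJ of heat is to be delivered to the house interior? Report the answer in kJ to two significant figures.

73000 kJ

In absolute terms T_C = 285.05 K and T_H = 296.55 K, so ΔT = 11.50 K.
The reversible limit is COP_HP = T_H/ΔT = 25.79, so W_min = Q_H/COP = Q_H·ΔT/T_H.
W_min = 1890000 × 11.50/296.55 = 73290 kJ.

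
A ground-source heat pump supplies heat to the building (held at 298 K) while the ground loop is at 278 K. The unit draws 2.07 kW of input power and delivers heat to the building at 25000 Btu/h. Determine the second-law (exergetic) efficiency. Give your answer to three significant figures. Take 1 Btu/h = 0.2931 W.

Converting, Q̇_H = 25000 Btu/h = 7.328 kW, so COP_actual = Q̇_H/Ẇ = 7.328/2.070 = 3.540.
The reservoir spacing is ΔT = 298 − 278 = 20.00 K.
COP_Carnot = T_H/ΔT = 298.00/20.00 = 14.90.
η_II = COP_actual/COP_Carnot = 3.540/14.90 = 0.2376.

0.238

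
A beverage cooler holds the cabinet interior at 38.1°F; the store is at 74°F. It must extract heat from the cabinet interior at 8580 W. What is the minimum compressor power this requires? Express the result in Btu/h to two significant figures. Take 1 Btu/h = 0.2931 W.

In absolute terms T_C = 276.54 K and T_H = 296.48 K, so ΔT = 19.94 K.
COP_Carnot = T_C/ΔT = 276.54/19.94 = 13.87.
Ẇ_min = Q̇/COP_Carnot = 8580/13.87 = 618.8 W = 2111 Btu/h.

2100 Btu/h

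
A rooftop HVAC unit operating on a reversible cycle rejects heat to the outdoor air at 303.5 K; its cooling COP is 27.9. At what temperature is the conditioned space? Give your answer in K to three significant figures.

293 K

For a Carnot refrigerator COP_R = T_C/(T_H − T_C), so T_C = COP·T_H/(1 + COP).
With T_H = 303.50 K, T_C = 27.9 × 303.50/28.90 = 293.00 K.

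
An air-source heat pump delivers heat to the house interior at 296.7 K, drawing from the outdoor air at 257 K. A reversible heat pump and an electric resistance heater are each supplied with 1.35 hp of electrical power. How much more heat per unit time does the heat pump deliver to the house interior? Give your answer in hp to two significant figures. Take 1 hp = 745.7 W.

The reservoir spacing is ΔT = 296.7 − 257 = 39.70 K.
COP_Carnot = T_H/ΔT = 296.70/39.70 = 7.474.
The heat pump delivers Q̇_H = COP × Ẇ = 10.09 hp; the resistance heater delivers Ẇ = 1.350 hp.
Extra = (COP − 1)·Ẇ = 8.739 hp.

8.7 hp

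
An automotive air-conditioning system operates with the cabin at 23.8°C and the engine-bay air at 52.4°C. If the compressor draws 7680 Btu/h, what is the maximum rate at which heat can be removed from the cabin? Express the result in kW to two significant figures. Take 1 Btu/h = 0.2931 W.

In absolute terms T_C = 296.95 K and T_H = 325.55 K, so ΔT = 28.60 K.
COP_Carnot = T_C/ΔT = 296.95/28.60 = 10.38.
Q̇_max = COP_Carnot × Ẇ = 10.38 × 7680 Btu/h = 79740 Btu/h = 23.37 kW.

23 kW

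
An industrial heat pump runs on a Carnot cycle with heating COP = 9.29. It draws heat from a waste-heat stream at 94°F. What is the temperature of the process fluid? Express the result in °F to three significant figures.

161 °F

COP_HP = T_H/(T_H − T_C) rearranges to T_H = COP·T_C/(COP − 1).
With T_C = 307.59 K, T_H = 9.29 × 307.59/8.290 = 344.70 K.
Converting, 344.70 K = 160.79°F.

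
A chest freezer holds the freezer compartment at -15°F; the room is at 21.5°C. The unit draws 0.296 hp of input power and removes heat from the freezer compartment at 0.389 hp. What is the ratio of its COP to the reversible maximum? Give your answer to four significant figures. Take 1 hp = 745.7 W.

0.2533

COP_actual = Q̇_C/Ẇ = 0.3890/0.2960 = 1.314.
In absolute terms T_C = 247.04 K and T_H = 294.65 K, so ΔT = 47.61 K.
COP_Carnot = T_C/ΔT = 247.04/47.61 = 5.189.
η_II = COP_actual/COP_Carnot = 1.314/5.189 = 0.2533.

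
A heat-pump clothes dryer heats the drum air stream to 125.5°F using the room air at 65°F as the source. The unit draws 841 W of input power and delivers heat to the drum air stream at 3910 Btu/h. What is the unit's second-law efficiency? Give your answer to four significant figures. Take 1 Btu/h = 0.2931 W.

0.1409

Converting, Q̇_H = 3910 Btu/h = 1146 W, so COP_actual = Q̇_H/Ẇ = 1146/841.0 = 1.363.
In absolute terms T_C = 291.48 K and T_H = 325.09 K, so ΔT = 33.61 K.
COP_Carnot = T_H/ΔT = 325.09/33.61 = 9.672.
η_II = COP_actual/COP_Carnot = 1.363/9.672 = 0.1409.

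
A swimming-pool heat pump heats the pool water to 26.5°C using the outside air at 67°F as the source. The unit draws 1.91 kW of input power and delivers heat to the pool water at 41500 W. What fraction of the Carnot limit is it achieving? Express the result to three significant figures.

0.512

Converting, Q̇_H = 41500 W = 41.50 kW, so COP_actual = Q̇_H/Ẇ = 41.50/1.910 = 21.73.
In absolute terms T_C = 292.59 K and T_H = 299.65 K, so ΔT = 7.056 K.
COP_Carnot = T_H/ΔT = 299.65/7.056 = 42.47.
η_II = COP_actual/COP_Carnot = 21.73/42.47 = 0.5116.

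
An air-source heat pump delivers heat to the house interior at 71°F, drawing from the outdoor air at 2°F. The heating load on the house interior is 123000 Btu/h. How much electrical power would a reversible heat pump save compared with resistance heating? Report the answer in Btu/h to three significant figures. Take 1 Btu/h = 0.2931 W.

In absolute terms T_C = 256.48 K and T_H = 294.82 K, so ΔT = 38.33 K.
COP_Carnot = T_H/ΔT = 294.82/38.33 = 7.691.
Resistance heating needs Ẇ_res = Q̇_H = 123000 Btu/h; the reversible heat pump needs only Ẇ_hp = Q̇_H/COP = 15990 Btu/h.
Saving = 123000 − 15990 = 107000 Btu/h.

107000 Btu/h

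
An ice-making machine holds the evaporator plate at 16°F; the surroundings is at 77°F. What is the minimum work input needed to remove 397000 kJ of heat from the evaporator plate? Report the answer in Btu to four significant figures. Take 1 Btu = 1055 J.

In absolute terms T_C = 264.26 K and T_H = 298.15 K, so ΔT = 33.89 K.
The reversible limit is COP_R = T_C/ΔT = 7.798, so W_min = Q_C/COP = Q_C·ΔT/T_C.
W_min = 397000 × 33.89/264.26 = 50910 kJ = 48260 Btu.

48260 Btu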